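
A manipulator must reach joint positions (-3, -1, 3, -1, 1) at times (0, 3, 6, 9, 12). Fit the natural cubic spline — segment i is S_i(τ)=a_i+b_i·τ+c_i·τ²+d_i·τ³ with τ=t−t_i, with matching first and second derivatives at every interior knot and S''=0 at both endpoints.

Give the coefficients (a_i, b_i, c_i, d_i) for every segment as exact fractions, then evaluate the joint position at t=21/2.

  seg 0: a=-3 b=11/42 c=0 d=17/378
  seg 1: a=-1 b=31/21 c=17/42 d=-19/126
  seg 2: a=3 b=-1/6 c=-20/21 d=71/378
  seg 3: a=-1 b=-17/21 c=31/42 d=-31/378
S(21/2) = -93/112

Δ: Δ0=2/3, Δ1=4/3, Δ2=-4/3, Δ3=2/3
row 1: diag=12, rhs=4; c'=1/4, d'=1/3
row 2: denom=12−3·1/4=45/4; d'=(-16−3·1/3)/(45/4)=-68/45
row 3: denom=12−3·4/15=56/5; d'=(12−3·-68/45)/(56/5)=31/21
back: M3=31/21
back: M2=-68/45−4/15·31/21=-40/21
back: M1=1/3−1/4·-40/21=17/21
M: M0=0, M1=17/21, M2=-40/21, M3=31/21, M4=0
seg 0: a=-3, c=M0/2=0, d=(M1−M0)/(6·3)=17/378, b=Δ0−h0·(2M0+M1)/6=11/42
seg 1: a=-1, c=M1/2=17/42, d=(M2−M1)/(6·3)=-19/126, b=Δ1−h1·(2M1+M2)/6=31/21
seg 2: a=3, c=M2/2=-20/21, d=(M3−M2)/(6·3)=71/378, b=Δ2−h2·(2M2+M3)/6=-1/6
seg 3: a=-1, c=M3/2=31/42, d=(M4−M3)/(6·3)=-31/378, b=Δ3−h3·(2M3+M4)/6=-17/21
t_q=21/2 → seg 3, τ=3/2; S=-1+-17/21·τ+31/42·τ²+-31/378·τ³=-93/112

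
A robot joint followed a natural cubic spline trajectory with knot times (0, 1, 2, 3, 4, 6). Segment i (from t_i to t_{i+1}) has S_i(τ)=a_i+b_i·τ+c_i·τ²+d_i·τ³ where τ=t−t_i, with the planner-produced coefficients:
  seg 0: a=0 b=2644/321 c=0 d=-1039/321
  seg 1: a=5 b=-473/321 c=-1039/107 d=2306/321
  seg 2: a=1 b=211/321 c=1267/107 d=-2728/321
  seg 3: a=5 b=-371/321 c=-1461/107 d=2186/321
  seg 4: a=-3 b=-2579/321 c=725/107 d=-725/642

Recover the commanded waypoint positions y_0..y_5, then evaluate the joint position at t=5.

y_0=0 y_1=5 y_2=1 y_3=5 y_4=-3 y_5=-1
S(5) = -1153/214

y_0 = S_0(0) = a_0 = 0
y_1 = S_1(0) = a_1 = 5
y_2 = S_2(0) = a_2 = 1
y_3 = S_3(0) = a_3 = 5
y_4 = S_4(0) = a_4 = -3
y_5 = S_4(2) = -1
t_q=5 is in segment 4 (τ=1); S_4(τ)=-1153/214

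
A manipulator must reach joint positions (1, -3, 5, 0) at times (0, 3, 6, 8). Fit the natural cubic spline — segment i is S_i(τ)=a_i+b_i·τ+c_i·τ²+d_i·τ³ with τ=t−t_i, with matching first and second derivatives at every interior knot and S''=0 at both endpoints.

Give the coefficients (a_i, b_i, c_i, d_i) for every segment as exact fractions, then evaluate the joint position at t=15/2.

Δ: Δ0=-4/3, Δ1=8/3, Δ2=-5/2
row 1: diag=12, rhs=24; c'=1/4, d'=2
row 2: denom=10−3·1/4=37/4; d'=(-31−3·2)/(37/4)=-4
back: M2=-4
back: M1=2−1/4·-4=3
M: M0=0, M1=3, M2=-4, M3=0
seg 0: a=1, c=M0/2=0, d=(M1−M0)/(6·3)=1/6, b=Δ0−h0·(2M0+M1)/6=-17/6
seg 1: a=-3, c=M1/2=3/2, d=(M2−M1)/(6·3)=-7/18, b=Δ1−h1·(2M1+M2)/6=5/3
seg 2: a=5, c=M2/2=-2, d=(M3−M2)/(6·2)=1/3, b=Δ2−h2·(2M2+M3)/6=1/6
t_q=15/2 → seg 2, τ=3/2; S=5+1/6·τ+-2·τ²+1/3·τ³=15/8

  seg 0: a=1 b=-17/6 c=0 d=1/6
  seg 1: a=-3 b=5/3 c=3/2 d=-7/18
  seg 2: a=5 b=1/6 c=-2 d=1/3
S(15/2) = 15/8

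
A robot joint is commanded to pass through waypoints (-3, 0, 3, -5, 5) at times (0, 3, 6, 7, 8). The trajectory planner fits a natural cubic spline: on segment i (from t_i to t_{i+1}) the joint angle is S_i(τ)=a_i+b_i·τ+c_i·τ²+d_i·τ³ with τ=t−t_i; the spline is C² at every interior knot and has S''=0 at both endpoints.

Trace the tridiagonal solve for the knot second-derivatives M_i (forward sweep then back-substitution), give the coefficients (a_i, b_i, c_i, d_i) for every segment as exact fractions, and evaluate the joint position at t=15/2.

  seg 0: a=-3 b=-25/56 c=0 d=9/56
  seg 1: a=0 b=109/28 c=81/56 d=-45/56
  seg 2: a=3 b=-73/8 c=-81/14 d=387/56
  seg 3: a=-5 b=1/28 c=837/56 d=-279/56
S(15/2) = -837/448

Δ: Δ0=1, Δ1=1, Δ2=-8, Δ3=10
row 1: diag=12, rhs=0; c'=1/4, d'=0
row 2: denom=8−3·1/4=29/4; d'=(-54−3·0)/(29/4)=-216/29
row 3: denom=4−1·4/29=112/29; d'=(108−1·-216/29)/(112/29)=837/28
back: M3=837/28
back: M2=-216/29−4/29·837/28=-81/7
back: M1=0−1/4·-81/7=81/28
M: M0=0, M1=81/28, M2=-81/7, M3=837/28, M4=0
seg 0: a=-3, c=M0/2=0, d=(M1−M0)/(6·3)=9/56, b=Δ0−h0·(2M0+M1)/6=-25/56
seg 1: a=0, c=M1/2=81/56, d=(M2−M1)/(6·3)=-45/56, b=Δ1−h1·(2M1+M2)/6=109/28
seg 2: a=3, c=M2/2=-81/14, d=(M3−M2)/(6·1)=387/56, b=Δ2−h2·(2M2+M3)/6=-73/8
seg 3: a=-5, c=M3/2=837/56, d=(M4−M3)/(6·1)=-279/56, b=Δ3−h3·(2M3+M4)/6=1/28
t_q=15/2 → seg 3, τ=1/2; S=-5+1/28·τ+837/56·τ²+-279/56·τ³=-837/448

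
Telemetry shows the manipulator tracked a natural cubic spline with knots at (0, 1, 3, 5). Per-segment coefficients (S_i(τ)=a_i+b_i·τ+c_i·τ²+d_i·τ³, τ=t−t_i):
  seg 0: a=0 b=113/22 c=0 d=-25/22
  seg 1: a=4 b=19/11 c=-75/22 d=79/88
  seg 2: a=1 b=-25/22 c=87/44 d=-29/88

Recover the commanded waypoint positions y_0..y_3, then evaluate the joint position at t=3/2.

y_0 = S_0(0) = a_0 = 0
y_1 = S_1(0) = a_1 = 4
y_2 = S_2(0) = a_2 = 1
y_3 = S_2(2) = 4
t_q=3/2 is in segment 1 (τ=1/2); S_1(τ)=2903/704

y_0=0 y_1=4 y_2=1 y_3=4
S(3/2) = 2903/704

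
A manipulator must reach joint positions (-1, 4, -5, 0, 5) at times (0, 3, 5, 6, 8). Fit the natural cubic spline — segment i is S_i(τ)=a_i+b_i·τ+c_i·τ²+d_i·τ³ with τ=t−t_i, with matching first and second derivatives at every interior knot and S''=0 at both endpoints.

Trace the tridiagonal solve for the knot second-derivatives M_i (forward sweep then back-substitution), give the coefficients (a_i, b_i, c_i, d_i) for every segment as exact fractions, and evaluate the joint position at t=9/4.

  seg 0: a=-1 b=9287/1956 c=0 d=-2009/5868
  seg 1: a=4 b=-4397/978 c=-2009/652 d=6023/3912
  seg 2: a=-5 b=809/489 c=2007/326 d=-2749/978
  seg 3: a=0 b=5413/978 c=-371/163 d=371/978
S(9/4) = 241319/41728

Δ: Δ0=5/3, Δ1=-9/2, Δ2=5, Δ3=5/2
row 1: diag=10, rhs=-37; c'=1/5, d'=-37/10
row 2: denom=6−2·1/5=28/5; d'=(57−2·-37/10)/(28/5)=23/2
row 3: denom=6−1·5/28=163/28; d'=(-15−1·23/2)/(163/28)=-742/163
back: M3=-742/163
back: M2=23/2−5/28·-742/163=2007/163
back: M1=-37/10−1/5·2007/163=-2009/326
M: M0=0, M1=-2009/326, M2=2007/163, M3=-742/163, M4=0
seg 0: a=-1, c=M0/2=0, d=(M1−M0)/(6·3)=-2009/5868, b=Δ0−h0·(2M0+M1)/6=9287/1956
seg 1: a=4, c=M1/2=-2009/652, d=(M2−M1)/(6·2)=6023/3912, b=Δ1−h1·(2M1+M2)/6=-4397/978
seg 2: a=-5, c=M2/2=2007/326, d=(M3−M2)/(6·1)=-2749/978, b=Δ2−h2·(2M2+M3)/6=809/489
seg 3: a=0, c=M3/2=-371/163, d=(M4−M3)/(6·2)=371/978, b=Δ3−h3·(2M3+M4)/6=5413/978
t_q=9/4 → seg 0, τ=9/4; S=-1+9287/1956·τ+0·τ²+-2009/5868·τ³=241319/41728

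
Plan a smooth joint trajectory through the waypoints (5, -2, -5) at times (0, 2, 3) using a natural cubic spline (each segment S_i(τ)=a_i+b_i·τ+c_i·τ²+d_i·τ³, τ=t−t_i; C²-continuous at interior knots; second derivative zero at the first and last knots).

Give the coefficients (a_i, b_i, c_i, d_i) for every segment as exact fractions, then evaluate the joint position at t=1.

Δ: Δ0=-7/2, Δ1=-3
row 1: diag=6, rhs=3; c'=1/6, d'=1/2
back: M1=1/2
M: M0=0, M1=1/2, M2=0
seg 0: a=5, c=M0/2=0, d=(M1−M0)/(6·2)=1/24, b=Δ0−h0·(2M0+M1)/6=-11/3
seg 1: a=-2, c=M1/2=1/4, d=(M2−M1)/(6·1)=-1/12, b=Δ1−h1·(2M1+M2)/6=-19/6
t_q=1 → seg 0, τ=1; S=5+-11/3·τ+0·τ²+1/24·τ³=11/8

  seg 0: a=5 b=-11/3 c=0 d=1/24
  seg 1: a=-2 b=-19/6 c=1/4 d=-1/12
S(1) = 11/8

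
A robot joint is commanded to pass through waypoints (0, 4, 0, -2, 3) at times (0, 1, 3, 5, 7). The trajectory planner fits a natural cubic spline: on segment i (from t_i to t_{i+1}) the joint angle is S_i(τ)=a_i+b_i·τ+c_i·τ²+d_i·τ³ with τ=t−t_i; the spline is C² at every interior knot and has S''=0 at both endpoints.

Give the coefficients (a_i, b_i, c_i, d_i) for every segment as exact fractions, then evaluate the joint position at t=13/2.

  seg 0: a=0 b=837/164 c=0 d=-181/164
  seg 1: a=4 b=147/82 c=-543/164 d=29/41
  seg 2: a=0 b=-243/82 c=153/164 d=1/41
  seg 3: a=-2 b=87/82 c=177/164 d=-59/328
S(13/2) = 3707/2624

Δ: Δ0=4, Δ1=-2, Δ2=-1, Δ3=5/2
row 1: diag=6, rhs=-36; c'=1/3, d'=-6
row 2: denom=8−2·1/3=22/3; d'=(6−2·-6)/(22/3)=27/11
row 3: denom=8−2·3/11=82/11; d'=(21−2·27/11)/(82/11)=177/82
back: M3=177/82
back: M2=27/11−3/11·177/82=153/82
back: M1=-6−1/3·153/82=-543/82
M: M0=0, M1=-543/82, M2=153/82, M3=177/82, M4=0
seg 0: a=0, c=M0/2=0, d=(M1−M0)/(6·1)=-181/164, b=Δ0−h0·(2M0+M1)/6=837/164
seg 1: a=4, c=M1/2=-543/164, d=(M2−M1)/(6·2)=29/41, b=Δ1−h1·(2M1+M2)/6=147/82
seg 2: a=0, c=M2/2=153/164, d=(M3−M2)/(6·2)=1/41, b=Δ2−h2·(2M2+M3)/6=-243/82
seg 3: a=-2, c=M3/2=177/164, d=(M4−M3)/(6·2)=-59/328, b=Δ3−h3·(2M3+M4)/6=87/82
t_q=13/2 → seg 3, τ=3/2; S=-2+87/82·τ+177/164·τ²+-59/328·τ³=3707/2624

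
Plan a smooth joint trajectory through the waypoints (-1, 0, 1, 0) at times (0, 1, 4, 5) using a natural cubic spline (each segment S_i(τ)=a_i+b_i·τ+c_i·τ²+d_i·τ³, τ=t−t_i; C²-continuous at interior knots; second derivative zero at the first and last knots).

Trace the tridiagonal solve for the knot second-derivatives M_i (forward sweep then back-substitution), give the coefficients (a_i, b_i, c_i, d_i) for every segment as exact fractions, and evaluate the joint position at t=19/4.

  seg 0: a=-1 b=169/165 c=0 d=-4/165
  seg 1: a=0 b=157/165 c=-4/55 d=-2/45
  seg 2: a=1 b=-113/165 c=-26/55 d=26/165
S(19/4) = 101/352

Δ: Δ0=1, Δ1=1/3, Δ2=-1
row 1: diag=8, rhs=-4; c'=3/8, d'=-1/2
row 2: denom=8−3·3/8=55/8; d'=(-8−3·-1/2)/(55/8)=-52/55
back: M2=-52/55
back: M1=-1/2−3/8·-52/55=-8/55
M: M0=0, M1=-8/55, M2=-52/55, M3=0
seg 0: a=-1, c=M0/2=0, d=(M1−M0)/(6·1)=-4/165, b=Δ0−h0·(2M0+M1)/6=169/165
seg 1: a=0, c=M1/2=-4/55, d=(M2−M1)/(6·3)=-2/45, b=Δ1−h1·(2M1+M2)/6=157/165
seg 2: a=1, c=M2/2=-26/55, d=(M3−M2)/(6·1)=26/165, b=Δ2−h2·(2M2+M3)/6=-113/165
t_q=19/4 → seg 2, τ=3/4; S=1+-113/165·τ+-26/55·τ²+26/165·τ³=101/352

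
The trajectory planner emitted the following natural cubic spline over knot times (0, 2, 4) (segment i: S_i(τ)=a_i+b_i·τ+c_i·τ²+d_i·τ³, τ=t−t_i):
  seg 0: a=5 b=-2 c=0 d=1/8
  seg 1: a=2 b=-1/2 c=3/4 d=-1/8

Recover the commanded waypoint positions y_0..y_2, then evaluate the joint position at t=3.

y_0=5 y_1=2 y_2=3
S(3) = 17/8

y_0 = S_0(0) = a_0 = 5
y_1 = S_1(0) = a_1 = 2
y_2 = S_1(2) = 3
t_q=3 is in segment 1 (τ=1); S_1(τ)=17/8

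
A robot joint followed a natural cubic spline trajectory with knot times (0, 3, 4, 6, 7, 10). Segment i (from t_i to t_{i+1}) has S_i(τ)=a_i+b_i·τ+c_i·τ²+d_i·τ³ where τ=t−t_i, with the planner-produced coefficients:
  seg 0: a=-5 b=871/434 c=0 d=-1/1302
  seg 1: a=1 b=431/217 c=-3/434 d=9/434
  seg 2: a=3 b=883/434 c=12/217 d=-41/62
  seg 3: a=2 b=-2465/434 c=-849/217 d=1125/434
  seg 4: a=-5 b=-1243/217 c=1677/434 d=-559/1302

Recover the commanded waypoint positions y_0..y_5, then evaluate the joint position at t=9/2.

y_0 = S_0(0) = a_0 = -5
y_1 = S_1(0) = a_1 = 1
y_2 = S_2(0) = a_2 = 3
y_3 = S_3(0) = a_3 = 2
y_4 = S_4(0) = a_4 = -5
y_5 = S_4(3) = 1
t_q=9/2 is in segment 2 (τ=1/2); S_2(τ)=13709/3472

y_0=-5 y_1=1 y_2=3 y_3=2 y_4=-5 y_5=1
S(9/2) = 13709/3472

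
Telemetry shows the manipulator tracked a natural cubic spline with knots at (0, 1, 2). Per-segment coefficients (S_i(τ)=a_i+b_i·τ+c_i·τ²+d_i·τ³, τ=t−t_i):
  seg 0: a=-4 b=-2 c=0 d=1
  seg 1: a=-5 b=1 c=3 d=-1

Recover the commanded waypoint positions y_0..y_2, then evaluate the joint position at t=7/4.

y_0 = S_0(0) = a_0 = -4
y_1 = S_1(0) = a_1 = -5
y_2 = S_1(1) = -2
t_q=7/4 is in segment 1 (τ=3/4); S_1(τ)=-191/64

y_0=-4 y_1=-5 y_2=-2
S(7/4) = -191/64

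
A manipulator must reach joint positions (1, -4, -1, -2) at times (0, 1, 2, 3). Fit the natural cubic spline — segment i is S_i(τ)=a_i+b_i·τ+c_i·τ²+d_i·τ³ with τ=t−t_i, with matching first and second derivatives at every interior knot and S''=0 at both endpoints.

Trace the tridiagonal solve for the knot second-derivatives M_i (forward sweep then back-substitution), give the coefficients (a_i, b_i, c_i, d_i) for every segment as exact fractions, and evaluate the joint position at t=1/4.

  seg 0: a=1 b=-37/5 c=0 d=12/5
  seg 1: a=-4 b=-1/5 c=36/5 d=-4
  seg 2: a=-1 b=11/5 c=-24/5 d=8/5
S(1/4) = -13/16

Δ: Δ0=-5, Δ1=3, Δ2=-1
row 1: diag=4, rhs=48; c'=1/4, d'=12
row 2: denom=4−1·1/4=15/4; d'=(-24−1·12)/(15/4)=-48/5
back: M2=-48/5
back: M1=12−1/4·-48/5=72/5
M: M0=0, M1=72/5, M2=-48/5, M3=0
seg 0: a=1, c=M0/2=0, d=(M1−M0)/(6·1)=12/5, b=Δ0−h0·(2M0+M1)/6=-37/5
seg 1: a=-4, c=M1/2=36/5, d=(M2−M1)/(6·1)=-4, b=Δ1−h1·(2M1+M2)/6=-1/5
seg 2: a=-1, c=M2/2=-24/5, d=(M3−M2)/(6·1)=8/5, b=Δ2−h2·(2M2+M3)/6=11/5
t_q=1/4 → seg 0, τ=1/4; S=1+-37/5·τ+0·τ²+12/5·τ³=-13/16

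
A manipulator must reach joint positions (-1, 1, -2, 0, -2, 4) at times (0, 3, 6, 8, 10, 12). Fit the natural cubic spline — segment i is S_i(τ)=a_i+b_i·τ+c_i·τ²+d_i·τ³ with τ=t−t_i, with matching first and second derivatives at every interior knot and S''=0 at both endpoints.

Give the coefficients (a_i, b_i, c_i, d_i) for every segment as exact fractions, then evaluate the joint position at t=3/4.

Δ: Δ0=2/3, Δ1=-1, Δ2=1, Δ3=-1, Δ4=3
row 1: diag=12, rhs=-10; c'=1/4, d'=-5/6
row 2: denom=10−3·1/4=37/4; d'=(12−3·-5/6)/(37/4)=58/37
row 3: denom=8−2·8/37=280/37; d'=(-12−2·58/37)/(280/37)=-2
row 4: denom=8−2·37/140=523/70; d'=(24−2·-2)/(523/70)=1960/523
back: M4=1960/523
back: M3=-2−37/140·1960/523=-1564/523
back: M2=58/37−8/37·-1564/523=1158/523
back: M1=-5/6−1/4·1158/523=-2176/1569
M: M0=0, M1=-2176/1569, M2=1158/523, M3=-1564/523, M4=1960/523, M5=0
seg 0: a=-1, c=M0/2=0, d=(M1−M0)/(6·3)=-1088/14121, b=Δ0−h0·(2M0+M1)/6=2134/1569
seg 1: a=1, c=M1/2=-1088/1569, d=(M2−M1)/(6·3)=2825/14121, b=Δ1−h1·(2M1+M2)/6=-1130/1569
seg 2: a=-2, c=M2/2=579/523, d=(M3−M2)/(6·2)=-1361/3138, b=Δ2−h2·(2M2+M3)/6=817/1569
seg 3: a=0, c=M3/2=-782/523, d=(M4−M3)/(6·2)=881/1569, b=Δ3−h3·(2M3+M4)/6=-401/1569
seg 4: a=-2, c=M4/2=980/523, d=(M5−M4)/(6·2)=-490/1569, b=Δ4−h4·(2M4+M5)/6=787/1569
t_q=3/4 → seg 0, τ=3/4; S=-1+2134/1569·τ+0·τ²+-1088/14121·τ³=-13/1046

  seg 0: a=-1 b=2134/1569 c=0 d=-1088/14121
  seg 1: a=1 b=-1130/1569 c=-1088/1569 d=2825/14121
  seg 2: a=-2 b=817/1569 c=579/523 d=-1361/3138
  seg 3: a=0 b=-401/1569 c=-782/523 d=881/1569
  seg 4: a=-2 b=787/1569 c=980/523 d=-490/1569
S(3/4) = -13/1046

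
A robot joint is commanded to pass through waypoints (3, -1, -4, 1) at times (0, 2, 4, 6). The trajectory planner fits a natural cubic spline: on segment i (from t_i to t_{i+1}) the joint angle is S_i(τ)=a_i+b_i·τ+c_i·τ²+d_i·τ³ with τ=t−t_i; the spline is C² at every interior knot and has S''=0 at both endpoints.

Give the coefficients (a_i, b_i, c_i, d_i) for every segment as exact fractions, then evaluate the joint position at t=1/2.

Δ: Δ0=-2, Δ1=-3/2, Δ2=5/2
row 1: diag=8, rhs=3; c'=1/4, d'=3/8
row 2: denom=8−2·1/4=15/2; d'=(24−2·3/8)/(15/2)=31/10
back: M2=31/10
back: M1=3/8−1/4·31/10=-2/5
M: M0=0, M1=-2/5, M2=31/10, M3=0
seg 0: a=3, c=M0/2=0, d=(M1−M0)/(6·2)=-1/30, b=Δ0−h0·(2M0+M1)/6=-28/15
seg 1: a=-1, c=M1/2=-1/5, d=(M2−M1)/(6·2)=7/24, b=Δ1−h1·(2M1+M2)/6=-34/15
seg 2: a=-4, c=M2/2=31/20, d=(M3−M2)/(6·2)=-31/120, b=Δ2−h2·(2M2+M3)/6=13/30
t_q=1/2 → seg 0, τ=1/2; S=3+-28/15·τ+0·τ²+-1/30·τ³=33/16

  seg 0: a=3 b=-28/15 c=0 d=-1/30
  seg 1: a=-1 b=-34/15 c=-1/5 d=7/24
  seg 2: a=-4 b=13/30 c=31/20 d=-31/120
S(1/2) = 33/16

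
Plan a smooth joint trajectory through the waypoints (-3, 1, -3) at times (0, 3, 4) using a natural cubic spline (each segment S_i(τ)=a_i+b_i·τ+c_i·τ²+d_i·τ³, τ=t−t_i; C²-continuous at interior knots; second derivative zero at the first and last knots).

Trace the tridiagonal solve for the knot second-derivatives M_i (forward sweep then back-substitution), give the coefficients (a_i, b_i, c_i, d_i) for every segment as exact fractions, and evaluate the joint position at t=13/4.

Δ: Δ0=4/3, Δ1=-4
row 1: diag=8, rhs=-32; c'=1/8, d'=-4
back: M1=-4
M: M0=0, M1=-4, M2=0
seg 0: a=-3, c=M0/2=0, d=(M1−M0)/(6·3)=-2/9, b=Δ0−h0·(2M0+M1)/6=10/3
seg 1: a=1, c=M1/2=-2, d=(M2−M1)/(6·1)=2/3, b=Δ1−h1·(2M1+M2)/6=-8/3
t_q=13/4 → seg 1, τ=1/4; S=1+-8/3·τ+-2·τ²+2/3·τ³=7/32

  seg 0: a=-3 b=10/3 c=0 d=-2/9
  seg 1: a=1 b=-8/3 c=-2 d=2/3
S(13/4) = 7/32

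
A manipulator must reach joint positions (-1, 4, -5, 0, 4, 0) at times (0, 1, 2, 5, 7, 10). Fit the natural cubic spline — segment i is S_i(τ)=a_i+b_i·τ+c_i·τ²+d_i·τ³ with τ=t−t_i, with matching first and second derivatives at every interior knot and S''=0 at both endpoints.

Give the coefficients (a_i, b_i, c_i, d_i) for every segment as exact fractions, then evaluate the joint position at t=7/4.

Δ: Δ0=5, Δ1=-9, Δ2=5/3, Δ3=2, Δ4=-4/3
row 1: diag=4, rhs=-84; c'=1/4, d'=-21
row 2: denom=8−1·1/4=31/4; d'=(64−1·-21)/(31/4)=340/31
row 3: denom=10−3·12/31=274/31; d'=(2−3·340/31)/(274/31)=-479/137
row 4: denom=10−2·31/137=1308/137; d'=(-20−2·-479/137)/(1308/137)=-297/218
back: M4=-297/218
back: M3=-479/137−31/137·-297/218=-695/218
back: M2=340/31−12/31·-695/218=1330/109
back: M1=-21−1/4·1330/109=-5243/218
M: M0=0, M1=-5243/218, M2=1330/109, M3=-695/218, M4=-297/218, M5=0
seg 0: a=-1, c=M0/2=0, d=(M1−M0)/(6·1)=-5243/1308, b=Δ0−h0·(2M0+M1)/6=11783/1308
seg 1: a=4, c=M1/2=-5243/436, d=(M2−M1)/(6·1)=7903/1308, b=Δ1−h1·(2M1+M2)/6=-1973/654
seg 2: a=-5, c=M2/2=665/109, d=(M3−M2)/(6·3)=-3355/3924, b=Δ2−h2·(2M2+M3)/6=-11695/1308
seg 3: a=0, c=M3/2=-695/436, d=(M4−M3)/(6·2)=199/1308, b=Δ3−h3·(2M3+M4)/6=2995/654
seg 4: a=4, c=M4/2=-297/436, d=(M5−M4)/(6·3)=33/436, b=Δ4−h4·(2M4+M5)/6=19/654
t_q=7/4 → seg 1, τ=3/4; S=4+-1973/654·τ+-5243/436·τ²+7903/1308·τ³=-69141/27904

  seg 0: a=-1 b=11783/1308 c=0 d=-5243/1308
  seg 1: a=4 b=-1973/654 c=-5243/436 d=7903/1308
  seg 2: a=-5 b=-11695/1308 c=665/109 d=-3355/3924
  seg 3: a=0 b=2995/654 c=-695/436 d=199/1308
  seg 4: a=4 b=19/654 c=-297/436 d=33/436
S(7/4) = -69141/27904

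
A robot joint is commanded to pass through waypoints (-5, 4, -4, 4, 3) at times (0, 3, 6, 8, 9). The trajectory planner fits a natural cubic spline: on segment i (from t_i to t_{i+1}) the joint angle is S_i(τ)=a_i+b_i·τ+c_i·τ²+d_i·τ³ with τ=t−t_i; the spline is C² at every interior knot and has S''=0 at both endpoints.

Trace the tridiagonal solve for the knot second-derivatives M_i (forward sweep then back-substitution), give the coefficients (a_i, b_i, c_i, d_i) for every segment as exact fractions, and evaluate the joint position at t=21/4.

  seg 0: a=-5 b=1628/309 c=0 d=-701/2781
  seg 1: a=4 b=-475/309 c=-701/309 d=1754/2781
  seg 2: a=-4 b=581/309 c=351/103 d=-1451/1236
  seg 3: a=4 b=440/309 c=-749/206 d=749/618
S(21/4) = -12391/3296

Δ: Δ0=3, Δ1=-8/3, Δ2=4, Δ3=-1
row 1: diag=12, rhs=-34; c'=1/4, d'=-17/6
row 2: denom=10−3·1/4=37/4; d'=(40−3·-17/6)/(37/4)=194/37
row 3: denom=6−2·8/37=206/37; d'=(-30−2·194/37)/(206/37)=-749/103
back: M3=-749/103
back: M2=194/37−8/37·-749/103=702/103
back: M1=-17/6−1/4·702/103=-1402/309
M: M0=0, M1=-1402/309, M2=702/103, M3=-749/103, M4=0
seg 0: a=-5, c=M0/2=0, d=(M1−M0)/(6·3)=-701/2781, b=Δ0−h0·(2M0+M1)/6=1628/309
seg 1: a=4, c=M1/2=-701/309, d=(M2−M1)/(6·3)=1754/2781, b=Δ1−h1·(2M1+M2)/6=-475/309
seg 2: a=-4, c=M2/2=351/103, d=(M3−M2)/(6·2)=-1451/1236, b=Δ2−h2·(2M2+M3)/6=581/309
seg 3: a=4, c=M3/2=-749/206, d=(M4−M3)/(6·1)=749/618, b=Δ3−h3·(2M3+M4)/6=440/309
t_q=21/4 → seg 1, τ=9/4; S=4+-475/309·τ+-701/309·τ²+1754/2781·τ³=-12391/3296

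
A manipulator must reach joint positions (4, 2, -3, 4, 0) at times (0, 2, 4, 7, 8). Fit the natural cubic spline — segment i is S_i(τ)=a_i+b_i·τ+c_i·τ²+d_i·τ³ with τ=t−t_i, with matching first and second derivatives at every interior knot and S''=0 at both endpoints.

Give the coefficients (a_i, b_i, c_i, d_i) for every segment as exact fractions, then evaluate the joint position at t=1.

  seg 0: a=4 b=-277/1608 c=0 d=-1331/6432
  seg 1: a=2 b=-2135/804 c=-1331/1072 d=4243/6432
  seg 2: a=-3 b=473/1608 c=182/67 d=-3275/4824
  seg 3: a=4 b=-1397/804 c=-1819/536 d=1819/1608
S(1) = 7763/2144

Δ: Δ0=-1, Δ1=-5/2, Δ2=7/3, Δ3=-4
row 1: diag=8, rhs=-9; c'=1/4, d'=-9/8
row 2: denom=10−2·1/4=19/2; d'=(29−2·-9/8)/(19/2)=125/38
row 3: denom=8−3·6/19=134/19; d'=(-38−3·125/38)/(134/19)=-1819/268
back: M3=-1819/268
back: M2=125/38−6/19·-1819/268=364/67
back: M1=-9/8−1/4·364/67=-1331/536
M: M0=0, M1=-1331/536, M2=364/67, M3=-1819/268, M4=0
seg 0: a=4, c=M0/2=0, d=(M1−M0)/(6·2)=-1331/6432, b=Δ0−h0·(2M0+M1)/6=-277/1608
seg 1: a=2, c=M1/2=-1331/1072, d=(M2−M1)/(6·2)=4243/6432, b=Δ1−h1·(2M1+M2)/6=-2135/804
seg 2: a=-3, c=M2/2=182/67, d=(M3−M2)/(6·3)=-3275/4824, b=Δ2−h2·(2M2+M3)/6=473/1608
seg 3: a=4, c=M3/2=-1819/536, d=(M4−M3)/(6·1)=1819/1608, b=Δ3−h3·(2M3+M4)/6=-1397/804
t_q=1 → seg 0, τ=1; S=4+-277/1608·τ+0·τ²+-1331/6432·τ³=7763/2144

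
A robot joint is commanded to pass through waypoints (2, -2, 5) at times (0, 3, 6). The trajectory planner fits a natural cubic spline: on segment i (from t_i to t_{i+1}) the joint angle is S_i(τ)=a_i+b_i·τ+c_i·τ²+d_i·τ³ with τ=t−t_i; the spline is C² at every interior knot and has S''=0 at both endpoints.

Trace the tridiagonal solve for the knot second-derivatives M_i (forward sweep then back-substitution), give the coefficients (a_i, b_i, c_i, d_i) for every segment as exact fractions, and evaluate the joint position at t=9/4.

  seg 0: a=2 b=-9/4 c=0 d=11/108
  seg 1: a=-2 b=1/2 c=11/12 d=-11/108
S(9/4) = -487/256

Δ: Δ0=-4/3, Δ1=7/3
row 1: diag=12, rhs=22; c'=1/4, d'=11/6
back: M1=11/6
M: M0=0, M1=11/6, M2=0
seg 0: a=2, c=M0/2=0, d=(M1−M0)/(6·3)=11/108, b=Δ0−h0·(2M0+M1)/6=-9/4
seg 1: a=-2, c=M1/2=11/12, d=(M2−M1)/(6·3)=-11/108, b=Δ1−h1·(2M1+M2)/6=1/2
t_q=9/4 → seg 0, τ=9/4; S=2+-9/4·τ+0·τ²+11/108·τ³=-487/256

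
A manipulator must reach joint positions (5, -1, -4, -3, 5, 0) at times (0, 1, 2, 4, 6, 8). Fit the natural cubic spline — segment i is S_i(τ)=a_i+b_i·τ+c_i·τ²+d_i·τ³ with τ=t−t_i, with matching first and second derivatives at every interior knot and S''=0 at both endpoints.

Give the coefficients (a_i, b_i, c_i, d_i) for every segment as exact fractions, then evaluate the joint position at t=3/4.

Δ: Δ0=-6, Δ1=-3, Δ2=1/2, Δ3=4, Δ4=-5/2
row 1: diag=4, rhs=18; c'=1/4, d'=9/2
row 2: denom=6−1·1/4=23/4; d'=(21−1·9/2)/(23/4)=66/23
row 3: denom=8−2·8/23=168/23; d'=(21−2·66/23)/(168/23)=117/56
row 4: denom=8−2·23/84=313/42; d'=(-39−2·117/56)/(313/42)=-3627/626
back: M4=-3627/626
back: M3=117/56−23/84·-3627/626=2301/626
back: M2=66/23−8/23·2301/626=498/313
back: M1=9/2−1/4·498/313=1284/313
M: M0=0, M1=1284/313, M2=498/313, M3=2301/626, M4=-3627/626, M5=0
seg 0: a=5, c=M0/2=0, d=(M1−M0)/(6·1)=214/313, b=Δ0−h0·(2M0+M1)/6=-2092/313
seg 1: a=-1, c=M1/2=642/313, d=(M2−M1)/(6·1)=-131/313, b=Δ1−h1·(2M1+M2)/6=-1450/313
seg 2: a=-4, c=M2/2=249/313, d=(M3−M2)/(6·2)=435/2504, b=Δ2−h2·(2M2+M3)/6=-559/313
seg 3: a=-3, c=M3/2=2301/1252, d=(M4−M3)/(6·2)=-247/313, b=Δ3−h3·(2M3+M4)/6=2179/626
seg 4: a=5, c=M4/2=-3627/1252, d=(M5−M4)/(6·2)=1209/2504, b=Δ4−h4·(2M4+M5)/6=853/626
t_q=3/4 → seg 0, τ=3/4; S=5+-2092/313·τ+0·τ²+214/313·τ³=2761/10016

  seg 0: a=5 b=-2092/313 c=0 d=214/313
  seg 1: a=-1 b=-1450/313 c=642/313 d=-131/313
  seg 2: a=-4 b=-559/313 c=249/313 d=435/2504
  seg 3: a=-3 b=2179/626 c=2301/1252 d=-247/313
  seg 4: a=5 b=853/626 c=-3627/1252 d=1209/2504
S(3/4) = 2761/10016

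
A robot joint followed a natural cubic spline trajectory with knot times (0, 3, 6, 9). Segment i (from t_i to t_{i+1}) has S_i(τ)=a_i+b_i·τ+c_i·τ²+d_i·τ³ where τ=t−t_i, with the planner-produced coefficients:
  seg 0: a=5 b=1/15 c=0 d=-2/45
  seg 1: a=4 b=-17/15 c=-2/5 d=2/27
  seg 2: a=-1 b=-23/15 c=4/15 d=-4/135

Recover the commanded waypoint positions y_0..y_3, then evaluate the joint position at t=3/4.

y_0 = S_0(0) = a_0 = 5
y_1 = S_1(0) = a_1 = 4
y_2 = S_2(0) = a_2 = -1
y_3 = S_2(3) = -4
t_q=3/4 is in segment 0 (τ=3/4); S_0(τ)=161/32

y_0=5 y_1=4 y_2=-1 y_3=-4
S(3/4) = 161/32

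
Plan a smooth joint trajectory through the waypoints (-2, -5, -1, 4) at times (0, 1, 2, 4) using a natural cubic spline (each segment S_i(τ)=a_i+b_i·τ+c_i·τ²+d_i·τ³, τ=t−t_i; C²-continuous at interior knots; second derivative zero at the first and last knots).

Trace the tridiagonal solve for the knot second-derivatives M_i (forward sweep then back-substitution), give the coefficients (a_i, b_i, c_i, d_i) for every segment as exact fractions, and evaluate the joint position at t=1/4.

  seg 0: a=-2 b=-225/46 c=0 d=87/46
  seg 1: a=-5 b=18/23 c=261/46 d=-113/46
  seg 2: a=-1 b=219/46 c=-39/23 d=13/46
S(1/4) = -9401/2944

Δ: Δ0=-3, Δ1=4, Δ2=5/2
row 1: diag=4, rhs=42; c'=1/4, d'=21/2
row 2: denom=6−1·1/4=23/4; d'=(-9−1·21/2)/(23/4)=-78/23
back: M2=-78/23
back: M1=21/2−1/4·-78/23=261/23
M: M0=0, M1=261/23, M2=-78/23, M3=0
seg 0: a=-2, c=M0/2=0, d=(M1−M0)/(6·1)=87/46, b=Δ0−h0·(2M0+M1)/6=-225/46
seg 1: a=-5, c=M1/2=261/46, d=(M2−M1)/(6·1)=-113/46, b=Δ1−h1·(2M1+M2)/6=18/23
seg 2: a=-1, c=M2/2=-39/23, d=(M3−M2)/(6·2)=13/46, b=Δ2−h2·(2M2+M3)/6=219/46
t_q=1/4 → seg 0, τ=1/4; S=-2+-225/46·τ+0·τ²+87/46·τ³=-9401/2944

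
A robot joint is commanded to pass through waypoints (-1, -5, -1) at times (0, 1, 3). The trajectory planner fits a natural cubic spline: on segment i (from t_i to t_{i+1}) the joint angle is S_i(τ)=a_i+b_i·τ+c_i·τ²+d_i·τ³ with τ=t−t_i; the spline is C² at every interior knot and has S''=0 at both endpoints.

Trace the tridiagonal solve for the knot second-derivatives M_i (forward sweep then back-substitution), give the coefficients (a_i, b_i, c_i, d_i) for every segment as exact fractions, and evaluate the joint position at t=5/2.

  seg 0: a=-1 b=-5 c=0 d=1
  seg 1: a=-5 b=-2 c=3 d=-1/2
S(5/2) = -47/16

Δ: Δ0=-4, Δ1=2
row 1: diag=6, rhs=36; c'=1/3, d'=6
back: M1=6
M: M0=0, M1=6, M2=0
seg 0: a=-1, c=M0/2=0, d=(M1−M0)/(6·1)=1, b=Δ0−h0·(2M0+M1)/6=-5
seg 1: a=-5, c=M1/2=3, d=(M2−M1)/(6·2)=-1/2, b=Δ1−h1·(2M1+M2)/6=-2
t_q=5/2 → seg 1, τ=3/2; S=-5+-2·τ+3·τ²+-1/2·τ³=-47/16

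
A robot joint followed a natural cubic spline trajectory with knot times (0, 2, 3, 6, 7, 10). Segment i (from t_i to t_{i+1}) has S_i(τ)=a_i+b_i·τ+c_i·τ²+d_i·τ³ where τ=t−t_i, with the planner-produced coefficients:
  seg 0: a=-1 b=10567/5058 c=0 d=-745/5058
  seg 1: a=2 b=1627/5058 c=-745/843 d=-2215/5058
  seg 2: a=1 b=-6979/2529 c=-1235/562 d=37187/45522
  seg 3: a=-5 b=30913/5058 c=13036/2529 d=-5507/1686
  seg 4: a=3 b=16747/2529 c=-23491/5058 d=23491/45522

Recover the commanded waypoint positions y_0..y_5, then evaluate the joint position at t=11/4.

y_0 = S_0(0) = a_0 = -1
y_1 = S_1(0) = a_1 = 2
y_2 = S_2(0) = a_2 = 1
y_3 = S_3(0) = a_3 = -5
y_4 = S_4(0) = a_4 = 3
y_5 = S_4(3) = -5
t_q=11/4 is in segment 1 (τ=3/4); S_1(τ)=168265/107904

y_0=-1 y_1=2 y_2=1 y_3=-5 y_4=3 y_5=-5
S(11/4) = 168265/107904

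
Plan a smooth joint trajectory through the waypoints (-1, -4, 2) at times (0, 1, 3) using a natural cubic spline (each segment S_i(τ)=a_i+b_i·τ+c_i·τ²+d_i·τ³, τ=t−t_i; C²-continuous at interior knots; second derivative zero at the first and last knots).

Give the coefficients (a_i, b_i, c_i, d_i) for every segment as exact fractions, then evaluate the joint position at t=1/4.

Δ: Δ0=-3, Δ1=3
row 1: diag=6, rhs=36; c'=1/3, d'=6
back: M1=6
M: M0=0, M1=6, M2=0
seg 0: a=-1, c=M0/2=0, d=(M1−M0)/(6·1)=1, b=Δ0−h0·(2M0+M1)/6=-4
seg 1: a=-4, c=M1/2=3, d=(M2−M1)/(6·2)=-1/2, b=Δ1−h1·(2M1+M2)/6=-1
t_q=1/4 → seg 0, τ=1/4; S=-1+-4·τ+0·τ²+1·τ³=-127/64

  seg 0: a=-1 b=-4 c=0 d=1
  seg 1: a=-4 b=-1 c=3 d=-1/2
S(1/4) = -127/64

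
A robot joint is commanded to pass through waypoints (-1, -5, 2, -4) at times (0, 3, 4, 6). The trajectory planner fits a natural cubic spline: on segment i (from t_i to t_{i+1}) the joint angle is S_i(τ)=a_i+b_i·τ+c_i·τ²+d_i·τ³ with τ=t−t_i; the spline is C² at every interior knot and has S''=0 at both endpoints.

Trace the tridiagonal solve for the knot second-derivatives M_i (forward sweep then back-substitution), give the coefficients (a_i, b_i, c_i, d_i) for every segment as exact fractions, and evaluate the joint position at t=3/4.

  seg 0: a=-1 b=-728/141 c=0 d=20/47
  seg 1: a=-5 b=892/141 c=180/47 d=-445/141
  seg 2: a=2 b=637/141 c=-265/47 d=265/282
S(3/4) = -3529/752

Δ: Δ0=-4/3, Δ1=7, Δ2=-3
row 1: diag=8, rhs=50; c'=1/8, d'=25/4
row 2: denom=6−1·1/8=47/8; d'=(-60−1·25/4)/(47/8)=-530/47
back: M2=-530/47
back: M1=25/4−1/8·-530/47=360/47
M: M0=0, M1=360/47, M2=-530/47, M3=0
seg 0: a=-1, c=M0/2=0, d=(M1−M0)/(6·3)=20/47, b=Δ0−h0·(2M0+M1)/6=-728/141
seg 1: a=-5, c=M1/2=180/47, d=(M2−M1)/(6·1)=-445/141, b=Δ1−h1·(2M1+M2)/6=892/141
seg 2: a=2, c=M2/2=-265/47, d=(M3−M2)/(6·2)=265/282, b=Δ2−h2·(2M2+M3)/6=637/141
t_q=3/4 → seg 0, τ=3/4; S=-1+-728/141·τ+0·τ²+20/47·τ³=-3529/752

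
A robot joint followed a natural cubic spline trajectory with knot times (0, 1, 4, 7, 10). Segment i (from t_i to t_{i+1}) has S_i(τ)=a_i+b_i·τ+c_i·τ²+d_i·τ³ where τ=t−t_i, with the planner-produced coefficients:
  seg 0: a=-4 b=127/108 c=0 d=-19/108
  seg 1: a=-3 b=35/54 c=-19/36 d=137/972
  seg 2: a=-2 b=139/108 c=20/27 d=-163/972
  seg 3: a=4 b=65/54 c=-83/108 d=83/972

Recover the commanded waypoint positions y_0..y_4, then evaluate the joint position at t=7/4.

y_0 = S_0(0) = a_0 = -4
y_1 = S_1(0) = a_1 = -3
y_2 = S_2(0) = a_2 = -2
y_3 = S_3(0) = a_3 = 4
y_4 = S_3(3) = 3
t_q=7/4 is in segment 1 (τ=3/4); S_1(τ)=-2113/768

y_0=-4 y_1=-3 y_2=-2 y_3=4 y_4=3
S(7/4) = -2113/768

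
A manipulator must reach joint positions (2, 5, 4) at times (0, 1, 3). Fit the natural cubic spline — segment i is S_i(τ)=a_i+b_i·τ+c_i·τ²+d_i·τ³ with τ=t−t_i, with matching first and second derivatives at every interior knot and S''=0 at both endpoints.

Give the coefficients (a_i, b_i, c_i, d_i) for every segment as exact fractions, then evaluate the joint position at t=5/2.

Δ: Δ0=3, Δ1=-1/2
row 1: diag=6, rhs=-21; c'=1/3, d'=-7/2
back: M1=-7/2
M: M0=0, M1=-7/2, M2=0
seg 0: a=2, c=M0/2=0, d=(M1−M0)/(6·1)=-7/12, b=Δ0−h0·(2M0+M1)/6=43/12
seg 1: a=5, c=M1/2=-7/4, d=(M2−M1)/(6·2)=7/24, b=Δ1−h1·(2M1+M2)/6=11/6
t_q=5/2 → seg 1, τ=3/2; S=5+11/6·τ+-7/4·τ²+7/24·τ³=307/64

  seg 0: a=2 b=43/12 c=0 d=-7/12
  seg 1: a=5 b=11/6 c=-7/4 d=7/24
S(5/2) = 307/64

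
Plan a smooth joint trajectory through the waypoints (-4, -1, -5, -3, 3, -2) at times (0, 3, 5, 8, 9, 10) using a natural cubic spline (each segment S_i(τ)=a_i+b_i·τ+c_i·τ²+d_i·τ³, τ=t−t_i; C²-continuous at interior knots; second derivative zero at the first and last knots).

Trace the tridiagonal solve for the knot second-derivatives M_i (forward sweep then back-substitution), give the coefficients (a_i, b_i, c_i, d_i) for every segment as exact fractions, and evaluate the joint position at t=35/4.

  seg 0: a=-4 b=1249/654 c=0 d=-595/5886
  seg 1: a=-1 b=-268/327 c=-595/654 d=209/1308
  seg 2: a=-5 b=-277/109 c=16/327 d=1001/2943
  seg 3: a=-3 b=756/109 c=339/109 d=-441/109
  seg 4: a=3 b=111/109 c=-984/109 d=328/109
S(35/4) = 15657/6976

Δ: Δ0=1, Δ1=-2, Δ2=2/3, Δ3=6, Δ4=-5
row 1: diag=10, rhs=-18; c'=1/5, d'=-9/5
row 2: denom=10−2·1/5=48/5; d'=(16−2·-9/5)/(48/5)=49/24
row 3: denom=8−3·5/16=113/16; d'=(32−3·49/24)/(113/16)=414/113
row 4: denom=4−1·16/113=436/113; d'=(-66−1·414/113)/(436/113)=-1968/109
back: M4=-1968/109
back: M3=414/113−16/113·-1968/109=678/109
back: M2=49/24−5/16·678/109=32/327
back: M1=-9/5−1/5·32/327=-595/327
M: M0=0, M1=-595/327, M2=32/327, M3=678/109, M4=-1968/109, M5=0
seg 0: a=-4, c=M0/2=0, d=(M1−M0)/(6·3)=-595/5886, b=Δ0−h0·(2M0+M1)/6=1249/654
seg 1: a=-1, c=M1/2=-595/654, d=(M2−M1)/(6·2)=209/1308, b=Δ1−h1·(2M1+M2)/6=-268/327
seg 2: a=-5, c=M2/2=16/327, d=(M3−M2)/(6·3)=1001/2943, b=Δ2−h2·(2M2+M3)/6=-277/109
seg 3: a=-3, c=M3/2=339/109, d=(M4−M3)/(6·1)=-441/109, b=Δ3−h3·(2M3+M4)/6=756/109
seg 4: a=3, c=M4/2=-984/109, d=(M5−M4)/(6·1)=328/109, b=Δ4−h4·(2M4+M5)/6=111/109
t_q=35/4 → seg 3, τ=3/4; S=-3+756/109·τ+339/109·τ²+-441/109·τ³=15657/6976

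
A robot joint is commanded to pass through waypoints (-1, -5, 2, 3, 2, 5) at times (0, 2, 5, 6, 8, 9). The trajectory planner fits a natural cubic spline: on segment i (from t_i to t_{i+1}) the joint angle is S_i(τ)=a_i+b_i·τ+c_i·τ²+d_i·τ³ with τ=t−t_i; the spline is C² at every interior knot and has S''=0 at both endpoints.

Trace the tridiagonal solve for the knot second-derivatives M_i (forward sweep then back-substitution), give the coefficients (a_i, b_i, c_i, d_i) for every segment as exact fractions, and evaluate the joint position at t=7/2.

Δ: Δ0=-2, Δ1=7/3, Δ2=1, Δ3=-1/2, Δ4=3
row 1: diag=10, rhs=26; c'=3/10, d'=13/5
row 2: denom=8−3·3/10=71/10; d'=(-8−3·13/5)/(71/10)=-158/71
row 3: denom=6−1·10/71=416/71; d'=(-9−1·-158/71)/(416/71)=-37/32
row 4: denom=6−2·71/208=553/104; d'=(21−2·-37/32)/(553/104)=4849/1106
back: M4=4849/1106
back: M3=-37/32−71/208·4849/1106=-1467/553
back: M2=-158/71−10/71·-1467/553=-1024/553
back: M1=13/5−3/10·-1024/553=1745/553
M: M0=0, M1=1745/553, M2=-1024/553, M3=-1467/553, M4=4849/1106, M5=0
seg 0: a=-1, c=M0/2=0, d=(M1−M0)/(6·2)=1745/6636, b=Δ0−h0·(2M0+M1)/6=-5063/1659
seg 1: a=-5, c=M1/2=1745/1106, d=(M2−M1)/(6·3)=-923/3318, b=Δ1−h1·(2M1+M2)/6=172/1659
seg 2: a=2, c=M2/2=-512/553, d=(M3−M2)/(6·1)=-443/3318, b=Δ2−h2·(2M2+M3)/6=6833/3318
seg 3: a=3, c=M3/2=-1467/1106, d=(M4−M3)/(6·2)=7783/13272, b=Δ3−h3·(2M3+M4)/6=-320/1659
seg 4: a=2, c=M4/2=4849/2212, d=(M5−M4)/(6·1)=-4849/6636, b=Δ4−h4·(2M4+M5)/6=5105/3318
t_q=7/2 → seg 1, τ=3/2; S=-5+172/1659·τ+1745/1106·τ²+-923/3318·τ³=-2823/1264

  seg 0: a=-1 b=-5063/1659 c=0 d=1745/6636
  seg 1: a=-5 b=172/1659 c=1745/1106 d=-923/3318
  seg 2: a=2 b=6833/3318 c=-512/553 d=-443/3318
  seg 3: a=3 b=-320/1659 c=-1467/1106 d=7783/13272
  seg 4: a=2 b=5105/3318 c=4849/2212 d=-4849/6636
S(7/2) = -2823/1264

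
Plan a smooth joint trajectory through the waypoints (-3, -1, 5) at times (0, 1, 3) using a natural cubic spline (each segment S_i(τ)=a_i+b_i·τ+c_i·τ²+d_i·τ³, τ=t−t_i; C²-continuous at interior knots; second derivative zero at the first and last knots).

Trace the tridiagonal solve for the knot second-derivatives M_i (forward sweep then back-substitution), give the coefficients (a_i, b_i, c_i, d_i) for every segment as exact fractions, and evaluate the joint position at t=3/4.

  seg 0: a=-3 b=11/6 c=0 d=1/6
  seg 1: a=-1 b=7/3 c=1/2 d=-1/12
S(3/4) = -199/128

Δ: Δ0=2, Δ1=3
row 1: diag=6, rhs=6; c'=1/3, d'=1
back: M1=1
M: M0=0, M1=1, M2=0
seg 0: a=-3, c=M0/2=0, d=(M1−M0)/(6·1)=1/6, b=Δ0−h0·(2M0+M1)/6=11/6
seg 1: a=-1, c=M1/2=1/2, d=(M2−M1)/(6·2)=-1/12, b=Δ1−h1·(2M1+M2)/6=7/3
t_q=3/4 → seg 0, τ=3/4; S=-3+11/6·τ+0·τ²+1/6·τ³=-199/128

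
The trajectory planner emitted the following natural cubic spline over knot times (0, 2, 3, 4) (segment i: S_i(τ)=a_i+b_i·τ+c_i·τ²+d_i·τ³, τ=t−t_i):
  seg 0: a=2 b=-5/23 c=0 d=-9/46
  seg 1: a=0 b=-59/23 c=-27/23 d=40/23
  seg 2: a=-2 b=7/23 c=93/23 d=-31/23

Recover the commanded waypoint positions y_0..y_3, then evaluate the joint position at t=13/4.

y_0=2 y_1=0 y_2=-2 y_3=1
S(13/4) = -2491/1472

y_0 = S_0(0) = a_0 = 2
y_1 = S_1(0) = a_1 = 0
y_2 = S_2(0) = a_2 = -2
y_3 = S_2(1) = 1
t_q=13/4 is in segment 2 (τ=1/4); S_2(τ)=-2491/1472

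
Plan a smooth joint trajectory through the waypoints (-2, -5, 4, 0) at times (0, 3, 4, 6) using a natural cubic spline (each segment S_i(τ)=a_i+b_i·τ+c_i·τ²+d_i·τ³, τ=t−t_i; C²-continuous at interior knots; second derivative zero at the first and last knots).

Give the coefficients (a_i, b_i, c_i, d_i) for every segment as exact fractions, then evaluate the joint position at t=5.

Δ: Δ0=-1, Δ1=9, Δ2=-2
row 1: diag=8, rhs=60; c'=1/8, d'=15/2
row 2: denom=6−1·1/8=47/8; d'=(-66−1·15/2)/(47/8)=-588/47
back: M2=-588/47
back: M1=15/2−1/8·-588/47=426/47
M: M0=0, M1=426/47, M2=-588/47, M3=0
seg 0: a=-2, c=M0/2=0, d=(M1−M0)/(6·3)=71/141, b=Δ0−h0·(2M0+M1)/6=-260/47
seg 1: a=-5, c=M1/2=213/47, d=(M2−M1)/(6·1)=-169/47, b=Δ1−h1·(2M1+M2)/6=379/47
seg 2: a=4, c=M2/2=-294/47, d=(M3−M2)/(6·2)=49/47, b=Δ2−h2·(2M2+M3)/6=298/47
t_q=5 → seg 2, τ=1; S=4+298/47·τ+-294/47·τ²+49/47·τ³=241/47

  seg 0: a=-2 b=-260/47 c=0 d=71/141
  seg 1: a=-5 b=379/47 c=213/47 d=-169/47
  seg 2: a=4 b=298/47 c=-294/47 d=49/47
S(5) = 241/47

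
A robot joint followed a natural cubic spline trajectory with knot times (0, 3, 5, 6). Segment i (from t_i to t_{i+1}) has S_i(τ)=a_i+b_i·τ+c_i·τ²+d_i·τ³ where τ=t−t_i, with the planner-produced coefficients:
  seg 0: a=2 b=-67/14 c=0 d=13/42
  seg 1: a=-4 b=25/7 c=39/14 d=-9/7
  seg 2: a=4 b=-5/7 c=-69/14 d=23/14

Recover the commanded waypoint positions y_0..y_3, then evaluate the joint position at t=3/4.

y_0 = S_0(0) = a_0 = 2
y_1 = S_1(0) = a_1 = -4
y_2 = S_2(0) = a_2 = 4
y_3 = S_2(1) = 0
t_q=3/4 is in segment 0 (τ=3/4); S_0(τ)=-1307/896

y_0=2 y_1=-4 y_2=4 y_3=0
S(3/4) = -1307/896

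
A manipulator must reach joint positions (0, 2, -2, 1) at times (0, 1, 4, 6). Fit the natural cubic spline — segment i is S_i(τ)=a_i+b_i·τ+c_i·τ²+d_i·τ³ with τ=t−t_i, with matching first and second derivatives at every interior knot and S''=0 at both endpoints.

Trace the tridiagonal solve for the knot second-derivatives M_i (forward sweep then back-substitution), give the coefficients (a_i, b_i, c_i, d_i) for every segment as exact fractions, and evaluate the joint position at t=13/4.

  seg 0: a=0 b=1103/426 c=0 d=-251/426
  seg 1: a=2 b=175/213 c=-251/142 d=149/426
  seg 2: a=-2 b=-145/426 c=98/71 d=-49/213
S(13/4) = -10141/9088

Δ: Δ0=2, Δ1=-4/3, Δ2=3/2
row 1: diag=8, rhs=-20; c'=3/8, d'=-5/2
row 2: denom=10−3·3/8=71/8; d'=(17−3·-5/2)/(71/8)=196/71
back: M2=196/71
back: M1=-5/2−3/8·196/71=-251/71
M: M0=0, M1=-251/71, M2=196/71, M3=0
seg 0: a=0, c=M0/2=0, d=(M1−M0)/(6·1)=-251/426, b=Δ0−h0·(2M0+M1)/6=1103/426
seg 1: a=2, c=M1/2=-251/142, d=(M2−M1)/(6·3)=149/426, b=Δ1−h1·(2M1+M2)/6=175/213
seg 2: a=-2, c=M2/2=98/71, d=(M3−M2)/(6·2)=-49/213, b=Δ2−h2·(2M2+M3)/6=-145/426
t_q=13/4 → seg 1, τ=9/4; S=2+175/213·τ+-251/142·τ²+149/426·τ³=-10141/9088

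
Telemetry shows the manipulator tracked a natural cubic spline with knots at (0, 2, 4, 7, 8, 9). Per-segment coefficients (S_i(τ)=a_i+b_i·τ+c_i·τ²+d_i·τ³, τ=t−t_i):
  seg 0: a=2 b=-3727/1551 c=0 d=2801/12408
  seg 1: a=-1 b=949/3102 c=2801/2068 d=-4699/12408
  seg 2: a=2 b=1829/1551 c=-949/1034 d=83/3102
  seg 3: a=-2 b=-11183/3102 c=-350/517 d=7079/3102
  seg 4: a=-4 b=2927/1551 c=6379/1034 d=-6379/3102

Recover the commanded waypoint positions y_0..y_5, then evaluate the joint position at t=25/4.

y_0=2 y_1=-1 y_2=2 y_3=-2 y_4=-4 y_5=2
S(25/4) = 20629/66176

y_0 = S_0(0) = a_0 = 2
y_1 = S_1(0) = a_1 = -1
y_2 = S_2(0) = a_2 = 2
y_3 = S_3(0) = a_3 = -2
y_4 = S_4(0) = a_4 = -4
y_5 = S_4(1) = 2
t_q=25/4 is in segment 2 (τ=9/4); S_2(τ)=20629/66176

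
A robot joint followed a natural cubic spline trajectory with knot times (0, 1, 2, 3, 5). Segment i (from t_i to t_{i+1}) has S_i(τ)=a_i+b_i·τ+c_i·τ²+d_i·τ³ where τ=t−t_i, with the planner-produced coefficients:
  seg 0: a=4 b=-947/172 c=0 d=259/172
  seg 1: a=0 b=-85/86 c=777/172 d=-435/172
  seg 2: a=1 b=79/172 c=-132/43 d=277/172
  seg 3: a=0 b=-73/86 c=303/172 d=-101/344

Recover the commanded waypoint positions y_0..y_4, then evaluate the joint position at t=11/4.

y_0=4 y_1=0 y_2=1 y_3=0 y_4=3
S(11/4) = 3271/11008

y_0 = S_0(0) = a_0 = 4
y_1 = S_1(0) = a_1 = 0
y_2 = S_2(0) = a_2 = 1
y_3 = S_3(0) = a_3 = 0
y_4 = S_3(2) = 3
t_q=11/4 is in segment 2 (τ=3/4); S_2(τ)=3271/11008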